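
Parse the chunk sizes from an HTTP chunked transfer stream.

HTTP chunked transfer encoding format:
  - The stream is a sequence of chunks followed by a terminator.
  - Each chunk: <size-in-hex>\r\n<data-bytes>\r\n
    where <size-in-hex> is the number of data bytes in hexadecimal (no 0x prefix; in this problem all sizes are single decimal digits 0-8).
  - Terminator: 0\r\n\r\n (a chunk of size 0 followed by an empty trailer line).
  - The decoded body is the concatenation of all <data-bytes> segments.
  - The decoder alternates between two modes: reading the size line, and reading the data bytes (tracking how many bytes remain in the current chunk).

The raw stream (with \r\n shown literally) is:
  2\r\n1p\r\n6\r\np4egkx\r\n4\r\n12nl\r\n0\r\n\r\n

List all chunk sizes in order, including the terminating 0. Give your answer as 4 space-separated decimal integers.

Chunk 1: stream[0..1]='2' size=0x2=2, data at stream[3..5]='1p' -> body[0..2], body so far='1p'
Chunk 2: stream[7..8]='6' size=0x6=6, data at stream[10..16]='p4egkx' -> body[2..8], body so far='1pp4egkx'
Chunk 3: stream[18..19]='4' size=0x4=4, data at stream[21..25]='12nl' -> body[8..12], body so far='1pp4egkx12nl'
Chunk 4: stream[27..28]='0' size=0 (terminator). Final body='1pp4egkx12nl' (12 bytes)

Answer: 2 6 4 0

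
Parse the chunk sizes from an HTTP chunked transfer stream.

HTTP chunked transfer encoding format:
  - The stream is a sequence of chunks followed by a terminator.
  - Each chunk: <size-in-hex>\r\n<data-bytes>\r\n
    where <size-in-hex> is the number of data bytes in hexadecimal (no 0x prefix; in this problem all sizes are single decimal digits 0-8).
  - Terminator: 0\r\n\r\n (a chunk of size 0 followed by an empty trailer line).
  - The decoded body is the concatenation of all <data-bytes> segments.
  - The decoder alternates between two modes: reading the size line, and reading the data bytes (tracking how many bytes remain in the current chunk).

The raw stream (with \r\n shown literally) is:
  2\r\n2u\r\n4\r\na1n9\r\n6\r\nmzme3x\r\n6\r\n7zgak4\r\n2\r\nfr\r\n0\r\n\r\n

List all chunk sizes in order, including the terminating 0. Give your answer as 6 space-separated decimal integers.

Chunk 1: stream[0..1]='2' size=0x2=2, data at stream[3..5]='2u' -> body[0..2], body so far='2u'
Chunk 2: stream[7..8]='4' size=0x4=4, data at stream[10..14]='a1n9' -> body[2..6], body so far='2ua1n9'
Chunk 3: stream[16..17]='6' size=0x6=6, data at stream[19..25]='mzme3x' -> body[6..12], body so far='2ua1n9mzme3x'
Chunk 4: stream[27..28]='6' size=0x6=6, data at stream[30..36]='7zgak4' -> body[12..18], body so far='2ua1n9mzme3x7zgak4'
Chunk 5: stream[38..39]='2' size=0x2=2, data at stream[41..43]='fr' -> body[18..20], body so far='2ua1n9mzme3x7zgak4fr'
Chunk 6: stream[45..46]='0' size=0 (terminator). Final body='2ua1n9mzme3x7zgak4fr' (20 bytes)

Answer: 2 4 6 6 2 0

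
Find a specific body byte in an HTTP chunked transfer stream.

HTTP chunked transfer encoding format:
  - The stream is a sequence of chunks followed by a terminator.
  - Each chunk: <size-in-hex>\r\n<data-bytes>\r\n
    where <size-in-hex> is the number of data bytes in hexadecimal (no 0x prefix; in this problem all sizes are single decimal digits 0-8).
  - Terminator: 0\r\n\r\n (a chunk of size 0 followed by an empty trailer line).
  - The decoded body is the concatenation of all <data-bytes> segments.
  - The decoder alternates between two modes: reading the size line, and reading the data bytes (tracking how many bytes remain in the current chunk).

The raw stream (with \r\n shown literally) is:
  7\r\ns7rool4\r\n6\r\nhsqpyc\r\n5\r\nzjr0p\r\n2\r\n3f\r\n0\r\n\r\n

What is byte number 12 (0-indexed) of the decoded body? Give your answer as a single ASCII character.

Chunk 1: stream[0..1]='7' size=0x7=7, data at stream[3..10]='s7rool4' -> body[0..7], body so far='s7rool4'
Chunk 2: stream[12..13]='6' size=0x6=6, data at stream[15..21]='hsqpyc' -> body[7..13], body so far='s7rool4hsqpyc'
Chunk 3: stream[23..24]='5' size=0x5=5, data at stream[26..31]='zjr0p' -> body[13..18], body so far='s7rool4hsqpyczjr0p'
Chunk 4: stream[33..34]='2' size=0x2=2, data at stream[36..38]='3f' -> body[18..20], body so far='s7rool4hsqpyczjr0p3f'
Chunk 5: stream[40..41]='0' size=0 (terminator). Final body='s7rool4hsqpyczjr0p3f' (20 bytes)
Body byte 12 = 'c'

Answer: c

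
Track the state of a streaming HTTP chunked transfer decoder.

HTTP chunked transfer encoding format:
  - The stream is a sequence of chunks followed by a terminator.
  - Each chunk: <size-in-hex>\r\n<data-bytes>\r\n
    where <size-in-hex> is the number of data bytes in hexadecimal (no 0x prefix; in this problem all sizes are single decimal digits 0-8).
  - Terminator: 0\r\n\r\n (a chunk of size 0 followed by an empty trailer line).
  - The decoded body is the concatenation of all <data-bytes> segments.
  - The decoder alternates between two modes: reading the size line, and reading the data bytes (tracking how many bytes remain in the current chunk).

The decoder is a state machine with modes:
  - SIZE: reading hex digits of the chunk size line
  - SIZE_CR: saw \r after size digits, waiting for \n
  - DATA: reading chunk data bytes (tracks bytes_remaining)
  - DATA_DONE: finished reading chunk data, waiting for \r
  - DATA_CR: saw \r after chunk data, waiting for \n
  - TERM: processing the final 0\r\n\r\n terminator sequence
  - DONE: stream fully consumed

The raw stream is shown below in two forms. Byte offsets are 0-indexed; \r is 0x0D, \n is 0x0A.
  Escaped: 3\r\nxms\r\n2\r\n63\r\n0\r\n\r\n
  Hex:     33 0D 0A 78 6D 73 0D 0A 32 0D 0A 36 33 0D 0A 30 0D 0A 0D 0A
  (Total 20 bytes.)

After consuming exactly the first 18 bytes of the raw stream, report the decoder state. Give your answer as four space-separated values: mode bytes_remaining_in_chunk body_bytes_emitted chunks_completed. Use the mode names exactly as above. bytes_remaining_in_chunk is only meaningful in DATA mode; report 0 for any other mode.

Byte 0 = '3': mode=SIZE remaining=0 emitted=0 chunks_done=0
Byte 1 = 0x0D: mode=SIZE_CR remaining=0 emitted=0 chunks_done=0
Byte 2 = 0x0A: mode=DATA remaining=3 emitted=0 chunks_done=0
Byte 3 = 'x': mode=DATA remaining=2 emitted=1 chunks_done=0
Byte 4 = 'm': mode=DATA remaining=1 emitted=2 chunks_done=0
Byte 5 = 's': mode=DATA_DONE remaining=0 emitted=3 chunks_done=0
Byte 6 = 0x0D: mode=DATA_CR remaining=0 emitted=3 chunks_done=0
Byte 7 = 0x0A: mode=SIZE remaining=0 emitted=3 chunks_done=1
Byte 8 = '2': mode=SIZE remaining=0 emitted=3 chunks_done=1
Byte 9 = 0x0D: mode=SIZE_CR remaining=0 emitted=3 chunks_done=1
Byte 10 = 0x0A: mode=DATA remaining=2 emitted=3 chunks_done=1
Byte 11 = '6': mode=DATA remaining=1 emitted=4 chunks_done=1
Byte 12 = '3': mode=DATA_DONE remaining=0 emitted=5 chunks_done=1
Byte 13 = 0x0D: mode=DATA_CR remaining=0 emitted=5 chunks_done=1
Byte 14 = 0x0A: mode=SIZE remaining=0 emitted=5 chunks_done=2
Byte 15 = '0': mode=SIZE remaining=0 emitted=5 chunks_done=2
Byte 16 = 0x0D: mode=SIZE_CR remaining=0 emitted=5 chunks_done=2
Byte 17 = 0x0A: mode=TERM remaining=0 emitted=5 chunks_done=2

Answer: TERM 0 5 2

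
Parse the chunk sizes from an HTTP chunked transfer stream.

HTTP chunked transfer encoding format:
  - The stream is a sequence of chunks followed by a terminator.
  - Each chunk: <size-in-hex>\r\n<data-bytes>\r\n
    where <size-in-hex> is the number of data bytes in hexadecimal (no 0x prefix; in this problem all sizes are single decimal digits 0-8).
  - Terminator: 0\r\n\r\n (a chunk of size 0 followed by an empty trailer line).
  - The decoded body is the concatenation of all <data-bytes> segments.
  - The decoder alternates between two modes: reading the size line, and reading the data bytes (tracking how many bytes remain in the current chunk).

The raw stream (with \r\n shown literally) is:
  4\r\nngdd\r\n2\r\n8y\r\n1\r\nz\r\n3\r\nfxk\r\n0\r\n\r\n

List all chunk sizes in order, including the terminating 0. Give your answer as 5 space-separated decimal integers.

Chunk 1: stream[0..1]='4' size=0x4=4, data at stream[3..7]='ngdd' -> body[0..4], body so far='ngdd'
Chunk 2: stream[9..10]='2' size=0x2=2, data at stream[12..14]='8y' -> body[4..6], body so far='ngdd8y'
Chunk 3: stream[16..17]='1' size=0x1=1, data at stream[19..20]='z' -> body[6..7], body so far='ngdd8yz'
Chunk 4: stream[22..23]='3' size=0x3=3, data at stream[25..28]='fxk' -> body[7..10], body so far='ngdd8yzfxk'
Chunk 5: stream[30..31]='0' size=0 (terminator). Final body='ngdd8yzfxk' (10 bytes)

Answer: 4 2 1 3 0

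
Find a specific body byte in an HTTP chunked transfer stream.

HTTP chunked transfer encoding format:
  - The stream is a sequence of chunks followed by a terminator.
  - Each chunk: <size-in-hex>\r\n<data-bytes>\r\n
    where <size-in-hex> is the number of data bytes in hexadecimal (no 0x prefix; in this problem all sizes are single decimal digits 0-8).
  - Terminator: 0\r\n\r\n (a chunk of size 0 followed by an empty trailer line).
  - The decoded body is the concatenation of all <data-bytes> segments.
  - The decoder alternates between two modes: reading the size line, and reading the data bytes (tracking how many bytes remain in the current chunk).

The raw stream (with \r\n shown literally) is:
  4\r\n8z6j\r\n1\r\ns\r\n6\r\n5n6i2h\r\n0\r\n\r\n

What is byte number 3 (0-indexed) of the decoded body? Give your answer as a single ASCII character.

Answer: j

Derivation:
Chunk 1: stream[0..1]='4' size=0x4=4, data at stream[3..7]='8z6j' -> body[0..4], body so far='8z6j'
Chunk 2: stream[9..10]='1' size=0x1=1, data at stream[12..13]='s' -> body[4..5], body so far='8z6js'
Chunk 3: stream[15..16]='6' size=0x6=6, data at stream[18..24]='5n6i2h' -> body[5..11], body so far='8z6js5n6i2h'
Chunk 4: stream[26..27]='0' size=0 (terminator). Final body='8z6js5n6i2h' (11 bytes)
Body byte 3 = 'j'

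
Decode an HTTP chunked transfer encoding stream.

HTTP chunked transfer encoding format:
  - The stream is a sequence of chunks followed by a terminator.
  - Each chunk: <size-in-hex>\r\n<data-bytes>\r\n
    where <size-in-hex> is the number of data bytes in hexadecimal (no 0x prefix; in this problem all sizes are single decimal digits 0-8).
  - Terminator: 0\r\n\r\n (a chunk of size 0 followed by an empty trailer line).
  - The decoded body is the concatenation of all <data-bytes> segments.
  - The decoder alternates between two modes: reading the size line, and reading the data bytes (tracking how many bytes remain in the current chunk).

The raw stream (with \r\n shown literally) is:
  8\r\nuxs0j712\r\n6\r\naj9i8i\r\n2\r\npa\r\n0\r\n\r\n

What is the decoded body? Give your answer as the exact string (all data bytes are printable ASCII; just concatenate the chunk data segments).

Chunk 1: stream[0..1]='8' size=0x8=8, data at stream[3..11]='uxs0j712' -> body[0..8], body so far='uxs0j712'
Chunk 2: stream[13..14]='6' size=0x6=6, data at stream[16..22]='aj9i8i' -> body[8..14], body so far='uxs0j712aj9i8i'
Chunk 3: stream[24..25]='2' size=0x2=2, data at stream[27..29]='pa' -> body[14..16], body so far='uxs0j712aj9i8ipa'
Chunk 4: stream[31..32]='0' size=0 (terminator). Final body='uxs0j712aj9i8ipa' (16 bytes)

Answer: uxs0j712aj9i8ipa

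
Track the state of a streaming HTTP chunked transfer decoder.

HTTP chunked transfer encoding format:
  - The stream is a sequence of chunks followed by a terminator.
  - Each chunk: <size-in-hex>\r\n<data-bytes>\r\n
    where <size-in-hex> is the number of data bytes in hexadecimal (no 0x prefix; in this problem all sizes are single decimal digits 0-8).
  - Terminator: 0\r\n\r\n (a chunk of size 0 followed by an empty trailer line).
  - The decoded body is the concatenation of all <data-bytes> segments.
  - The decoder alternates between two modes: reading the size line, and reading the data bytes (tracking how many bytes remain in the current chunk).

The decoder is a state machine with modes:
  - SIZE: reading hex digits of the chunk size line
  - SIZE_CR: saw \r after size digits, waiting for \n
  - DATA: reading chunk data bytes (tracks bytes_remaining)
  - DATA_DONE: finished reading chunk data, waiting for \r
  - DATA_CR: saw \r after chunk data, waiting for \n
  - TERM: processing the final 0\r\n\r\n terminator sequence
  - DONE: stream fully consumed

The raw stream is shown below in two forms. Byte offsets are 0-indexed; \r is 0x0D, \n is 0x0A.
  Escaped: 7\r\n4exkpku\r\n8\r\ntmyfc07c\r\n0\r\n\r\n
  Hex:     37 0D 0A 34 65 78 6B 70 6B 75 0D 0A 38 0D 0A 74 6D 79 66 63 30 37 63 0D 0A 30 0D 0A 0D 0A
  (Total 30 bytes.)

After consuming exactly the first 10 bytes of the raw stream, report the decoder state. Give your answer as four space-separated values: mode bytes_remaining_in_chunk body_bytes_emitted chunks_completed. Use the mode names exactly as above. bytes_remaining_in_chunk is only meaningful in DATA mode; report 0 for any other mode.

Byte 0 = '7': mode=SIZE remaining=0 emitted=0 chunks_done=0
Byte 1 = 0x0D: mode=SIZE_CR remaining=0 emitted=0 chunks_done=0
Byte 2 = 0x0A: mode=DATA remaining=7 emitted=0 chunks_done=0
Byte 3 = '4': mode=DATA remaining=6 emitted=1 chunks_done=0
Byte 4 = 'e': mode=DATA remaining=5 emitted=2 chunks_done=0
Byte 5 = 'x': mode=DATA remaining=4 emitted=3 chunks_done=0
Byte 6 = 'k': mode=DATA remaining=3 emitted=4 chunks_done=0
Byte 7 = 'p': mode=DATA remaining=2 emitted=5 chunks_done=0
Byte 8 = 'k': mode=DATA remaining=1 emitted=6 chunks_done=0
Byte 9 = 'u': mode=DATA_DONE remaining=0 emitted=7 chunks_done=0

Answer: DATA_DONE 0 7 0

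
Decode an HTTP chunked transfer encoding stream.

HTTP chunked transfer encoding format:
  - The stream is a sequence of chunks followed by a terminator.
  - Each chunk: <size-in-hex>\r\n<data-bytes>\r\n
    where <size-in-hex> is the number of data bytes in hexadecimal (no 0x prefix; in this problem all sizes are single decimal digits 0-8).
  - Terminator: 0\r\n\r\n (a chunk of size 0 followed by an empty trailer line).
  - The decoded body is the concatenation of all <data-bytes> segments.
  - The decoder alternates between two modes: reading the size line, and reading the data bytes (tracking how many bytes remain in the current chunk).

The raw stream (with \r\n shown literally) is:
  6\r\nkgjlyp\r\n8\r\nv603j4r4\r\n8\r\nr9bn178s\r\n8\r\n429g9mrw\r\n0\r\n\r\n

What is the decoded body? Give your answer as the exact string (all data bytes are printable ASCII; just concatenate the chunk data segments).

Answer: kgjlypv603j4r4r9bn178s429g9mrw

Derivation:
Chunk 1: stream[0..1]='6' size=0x6=6, data at stream[3..9]='kgjlyp' -> body[0..6], body so far='kgjlyp'
Chunk 2: stream[11..12]='8' size=0x8=8, data at stream[14..22]='v603j4r4' -> body[6..14], body so far='kgjlypv603j4r4'
Chunk 3: stream[24..25]='8' size=0x8=8, data at stream[27..35]='r9bn178s' -> body[14..22], body so far='kgjlypv603j4r4r9bn178s'
Chunk 4: stream[37..38]='8' size=0x8=8, data at stream[40..48]='429g9mrw' -> body[22..30], body so far='kgjlypv603j4r4r9bn178s429g9mrw'
Chunk 5: stream[50..51]='0' size=0 (terminator). Final body='kgjlypv603j4r4r9bn178s429g9mrw' (30 bytes)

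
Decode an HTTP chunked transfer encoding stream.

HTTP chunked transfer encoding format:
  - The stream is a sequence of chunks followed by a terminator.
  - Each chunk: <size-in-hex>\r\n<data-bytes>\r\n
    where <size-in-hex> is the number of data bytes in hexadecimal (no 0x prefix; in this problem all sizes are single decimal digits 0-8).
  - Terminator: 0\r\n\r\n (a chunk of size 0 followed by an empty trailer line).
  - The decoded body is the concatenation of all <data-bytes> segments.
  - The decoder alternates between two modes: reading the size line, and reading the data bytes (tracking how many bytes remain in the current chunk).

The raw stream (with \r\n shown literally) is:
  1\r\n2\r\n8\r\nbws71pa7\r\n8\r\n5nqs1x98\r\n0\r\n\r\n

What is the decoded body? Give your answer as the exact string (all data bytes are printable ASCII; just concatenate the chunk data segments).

Chunk 1: stream[0..1]='1' size=0x1=1, data at stream[3..4]='2' -> body[0..1], body so far='2'
Chunk 2: stream[6..7]='8' size=0x8=8, data at stream[9..17]='bws71pa7' -> body[1..9], body so far='2bws71pa7'
Chunk 3: stream[19..20]='8' size=0x8=8, data at stream[22..30]='5nqs1x98' -> body[9..17], body so far='2bws71pa75nqs1x98'
Chunk 4: stream[32..33]='0' size=0 (terminator). Final body='2bws71pa75nqs1x98' (17 bytes)

Answer: 2bws71pa75nqs1x98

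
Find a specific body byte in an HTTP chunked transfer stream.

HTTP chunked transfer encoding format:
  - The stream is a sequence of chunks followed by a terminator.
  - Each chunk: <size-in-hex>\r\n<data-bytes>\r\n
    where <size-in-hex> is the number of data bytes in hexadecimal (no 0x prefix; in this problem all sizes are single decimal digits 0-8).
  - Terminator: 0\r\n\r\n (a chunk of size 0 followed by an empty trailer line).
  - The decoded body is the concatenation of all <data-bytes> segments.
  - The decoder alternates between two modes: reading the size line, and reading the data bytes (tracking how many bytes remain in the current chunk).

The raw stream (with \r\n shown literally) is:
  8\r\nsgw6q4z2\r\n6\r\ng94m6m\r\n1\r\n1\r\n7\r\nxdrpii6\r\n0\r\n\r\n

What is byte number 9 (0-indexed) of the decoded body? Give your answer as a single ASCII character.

Answer: 9

Derivation:
Chunk 1: stream[0..1]='8' size=0x8=8, data at stream[3..11]='sgw6q4z2' -> body[0..8], body so far='sgw6q4z2'
Chunk 2: stream[13..14]='6' size=0x6=6, data at stream[16..22]='g94m6m' -> body[8..14], body so far='sgw6q4z2g94m6m'
Chunk 3: stream[24..25]='1' size=0x1=1, data at stream[27..28]='1' -> body[14..15], body so far='sgw6q4z2g94m6m1'
Chunk 4: stream[30..31]='7' size=0x7=7, data at stream[33..40]='xdrpii6' -> body[15..22], body so far='sgw6q4z2g94m6m1xdrpii6'
Chunk 5: stream[42..43]='0' size=0 (terminator). Final body='sgw6q4z2g94m6m1xdrpii6' (22 bytes)
Body byte 9 = '9'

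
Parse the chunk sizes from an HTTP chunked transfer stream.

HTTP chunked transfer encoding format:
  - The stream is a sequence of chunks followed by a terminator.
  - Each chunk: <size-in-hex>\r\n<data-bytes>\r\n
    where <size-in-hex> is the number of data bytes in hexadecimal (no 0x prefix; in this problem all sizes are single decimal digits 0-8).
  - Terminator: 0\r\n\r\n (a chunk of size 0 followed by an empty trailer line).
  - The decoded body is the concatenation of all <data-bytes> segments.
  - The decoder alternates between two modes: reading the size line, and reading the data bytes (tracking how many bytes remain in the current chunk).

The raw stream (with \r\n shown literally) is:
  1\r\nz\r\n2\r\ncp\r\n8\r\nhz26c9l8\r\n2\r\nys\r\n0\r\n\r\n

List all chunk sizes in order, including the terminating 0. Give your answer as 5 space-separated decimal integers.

Answer: 1 2 8 2 0

Derivation:
Chunk 1: stream[0..1]='1' size=0x1=1, data at stream[3..4]='z' -> body[0..1], body so far='z'
Chunk 2: stream[6..7]='2' size=0x2=2, data at stream[9..11]='cp' -> body[1..3], body so far='zcp'
Chunk 3: stream[13..14]='8' size=0x8=8, data at stream[16..24]='hz26c9l8' -> body[3..11], body so far='zcphz26c9l8'
Chunk 4: stream[26..27]='2' size=0x2=2, data at stream[29..31]='ys' -> body[11..13], body so far='zcphz26c9l8ys'
Chunk 5: stream[33..34]='0' size=0 (terminator). Final body='zcphz26c9l8ys' (13 bytes)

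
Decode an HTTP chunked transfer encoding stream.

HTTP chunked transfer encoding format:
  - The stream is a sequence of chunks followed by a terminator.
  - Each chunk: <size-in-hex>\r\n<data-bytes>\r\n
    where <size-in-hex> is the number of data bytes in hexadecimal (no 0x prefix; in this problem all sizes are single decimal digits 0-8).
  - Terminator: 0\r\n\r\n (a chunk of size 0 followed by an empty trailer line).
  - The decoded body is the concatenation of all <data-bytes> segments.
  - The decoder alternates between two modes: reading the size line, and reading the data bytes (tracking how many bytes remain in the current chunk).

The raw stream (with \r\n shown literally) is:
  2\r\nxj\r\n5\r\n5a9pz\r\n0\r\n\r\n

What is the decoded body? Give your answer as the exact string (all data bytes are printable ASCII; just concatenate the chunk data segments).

Chunk 1: stream[0..1]='2' size=0x2=2, data at stream[3..5]='xj' -> body[0..2], body so far='xj'
Chunk 2: stream[7..8]='5' size=0x5=5, data at stream[10..15]='5a9pz' -> body[2..7], body so far='xj5a9pz'
Chunk 3: stream[17..18]='0' size=0 (terminator). Final body='xj5a9pz' (7 bytes)

Answer: xj5a9pz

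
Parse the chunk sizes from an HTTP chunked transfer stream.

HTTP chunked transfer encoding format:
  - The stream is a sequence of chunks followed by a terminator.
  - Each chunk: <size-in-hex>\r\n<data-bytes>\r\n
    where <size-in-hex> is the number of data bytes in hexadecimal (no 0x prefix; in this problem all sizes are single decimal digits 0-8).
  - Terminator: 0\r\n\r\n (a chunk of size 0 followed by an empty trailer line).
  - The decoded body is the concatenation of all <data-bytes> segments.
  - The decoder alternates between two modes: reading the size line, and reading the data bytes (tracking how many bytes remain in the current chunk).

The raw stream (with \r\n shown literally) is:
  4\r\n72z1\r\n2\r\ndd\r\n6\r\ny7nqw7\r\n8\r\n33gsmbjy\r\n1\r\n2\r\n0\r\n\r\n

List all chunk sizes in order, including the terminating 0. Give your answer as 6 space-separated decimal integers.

Answer: 4 2 6 8 1 0

Derivation:
Chunk 1: stream[0..1]='4' size=0x4=4, data at stream[3..7]='72z1' -> body[0..4], body so far='72z1'
Chunk 2: stream[9..10]='2' size=0x2=2, data at stream[12..14]='dd' -> body[4..6], body so far='72z1dd'
Chunk 3: stream[16..17]='6' size=0x6=6, data at stream[19..25]='y7nqw7' -> body[6..12], body so far='72z1ddy7nqw7'
Chunk 4: stream[27..28]='8' size=0x8=8, data at stream[30..38]='33gsmbjy' -> body[12..20], body so far='72z1ddy7nqw733gsmbjy'
Chunk 5: stream[40..41]='1' size=0x1=1, data at stream[43..44]='2' -> body[20..21], body so far='72z1ddy7nqw733gsmbjy2'
Chunk 6: stream[46..47]='0' size=0 (terminator). Final body='72z1ddy7nqw733gsmbjy2' (21 bytes)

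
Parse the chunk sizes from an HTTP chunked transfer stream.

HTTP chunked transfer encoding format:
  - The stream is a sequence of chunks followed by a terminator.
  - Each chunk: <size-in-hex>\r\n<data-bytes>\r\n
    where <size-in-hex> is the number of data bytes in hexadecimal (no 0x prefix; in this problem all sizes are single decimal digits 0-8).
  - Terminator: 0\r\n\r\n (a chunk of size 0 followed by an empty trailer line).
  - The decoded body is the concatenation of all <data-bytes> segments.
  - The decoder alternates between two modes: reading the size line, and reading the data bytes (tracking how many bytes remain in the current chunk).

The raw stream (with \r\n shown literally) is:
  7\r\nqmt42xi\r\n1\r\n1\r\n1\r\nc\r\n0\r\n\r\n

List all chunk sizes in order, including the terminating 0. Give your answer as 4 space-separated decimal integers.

Answer: 7 1 1 0

Derivation:
Chunk 1: stream[0..1]='7' size=0x7=7, data at stream[3..10]='qmt42xi' -> body[0..7], body so far='qmt42xi'
Chunk 2: stream[12..13]='1' size=0x1=1, data at stream[15..16]='1' -> body[7..8], body so far='qmt42xi1'
Chunk 3: stream[18..19]='1' size=0x1=1, data at stream[21..22]='c' -> body[8..9], body so far='qmt42xi1c'
Chunk 4: stream[24..25]='0' size=0 (terminator). Final body='qmt42xi1c' (9 bytes)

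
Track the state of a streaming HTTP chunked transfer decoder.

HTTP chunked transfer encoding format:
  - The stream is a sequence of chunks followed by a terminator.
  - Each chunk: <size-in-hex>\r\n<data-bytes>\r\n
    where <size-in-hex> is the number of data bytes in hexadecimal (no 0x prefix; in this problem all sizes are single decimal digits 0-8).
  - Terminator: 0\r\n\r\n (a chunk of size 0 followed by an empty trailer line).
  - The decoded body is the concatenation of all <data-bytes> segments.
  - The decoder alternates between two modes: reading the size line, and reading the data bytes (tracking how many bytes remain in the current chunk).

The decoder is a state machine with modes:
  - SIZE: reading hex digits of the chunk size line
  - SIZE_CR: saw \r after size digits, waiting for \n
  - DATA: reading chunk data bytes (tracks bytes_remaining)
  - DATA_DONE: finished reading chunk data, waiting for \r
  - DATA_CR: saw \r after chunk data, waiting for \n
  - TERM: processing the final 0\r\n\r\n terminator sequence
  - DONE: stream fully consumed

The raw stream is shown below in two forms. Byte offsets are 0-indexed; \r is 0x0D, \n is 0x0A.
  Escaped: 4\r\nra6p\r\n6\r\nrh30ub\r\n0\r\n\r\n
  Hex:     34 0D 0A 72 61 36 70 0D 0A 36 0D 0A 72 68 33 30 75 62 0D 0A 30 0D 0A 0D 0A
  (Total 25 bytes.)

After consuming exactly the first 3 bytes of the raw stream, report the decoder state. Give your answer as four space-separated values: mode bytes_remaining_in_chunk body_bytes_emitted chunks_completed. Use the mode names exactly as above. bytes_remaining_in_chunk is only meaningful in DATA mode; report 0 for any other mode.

Byte 0 = '4': mode=SIZE remaining=0 emitted=0 chunks_done=0
Byte 1 = 0x0D: mode=SIZE_CR remaining=0 emitted=0 chunks_done=0
Byte 2 = 0x0A: mode=DATA remaining=4 emitted=0 chunks_done=0

Answer: DATA 4 0 0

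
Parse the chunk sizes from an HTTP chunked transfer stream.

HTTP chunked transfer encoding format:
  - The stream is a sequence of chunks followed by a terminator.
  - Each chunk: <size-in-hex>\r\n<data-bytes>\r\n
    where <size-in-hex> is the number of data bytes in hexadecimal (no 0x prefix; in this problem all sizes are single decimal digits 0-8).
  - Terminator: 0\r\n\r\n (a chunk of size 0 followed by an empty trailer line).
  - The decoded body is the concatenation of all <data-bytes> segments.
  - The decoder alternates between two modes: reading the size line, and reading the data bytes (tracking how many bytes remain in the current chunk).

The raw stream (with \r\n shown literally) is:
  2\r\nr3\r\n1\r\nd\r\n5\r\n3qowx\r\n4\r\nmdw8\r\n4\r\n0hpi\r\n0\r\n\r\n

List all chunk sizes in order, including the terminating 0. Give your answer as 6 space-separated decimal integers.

Chunk 1: stream[0..1]='2' size=0x2=2, data at stream[3..5]='r3' -> body[0..2], body so far='r3'
Chunk 2: stream[7..8]='1' size=0x1=1, data at stream[10..11]='d' -> body[2..3], body so far='r3d'
Chunk 3: stream[13..14]='5' size=0x5=5, data at stream[16..21]='3qowx' -> body[3..8], body so far='r3d3qowx'
Chunk 4: stream[23..24]='4' size=0x4=4, data at stream[26..30]='mdw8' -> body[8..12], body so far='r3d3qowxmdw8'
Chunk 5: stream[32..33]='4' size=0x4=4, data at stream[35..39]='0hpi' -> body[12..16], body so far='r3d3qowxmdw80hpi'
Chunk 6: stream[41..42]='0' size=0 (terminator). Final body='r3d3qowxmdw80hpi' (16 bytes)

Answer: 2 1 5 4 4 0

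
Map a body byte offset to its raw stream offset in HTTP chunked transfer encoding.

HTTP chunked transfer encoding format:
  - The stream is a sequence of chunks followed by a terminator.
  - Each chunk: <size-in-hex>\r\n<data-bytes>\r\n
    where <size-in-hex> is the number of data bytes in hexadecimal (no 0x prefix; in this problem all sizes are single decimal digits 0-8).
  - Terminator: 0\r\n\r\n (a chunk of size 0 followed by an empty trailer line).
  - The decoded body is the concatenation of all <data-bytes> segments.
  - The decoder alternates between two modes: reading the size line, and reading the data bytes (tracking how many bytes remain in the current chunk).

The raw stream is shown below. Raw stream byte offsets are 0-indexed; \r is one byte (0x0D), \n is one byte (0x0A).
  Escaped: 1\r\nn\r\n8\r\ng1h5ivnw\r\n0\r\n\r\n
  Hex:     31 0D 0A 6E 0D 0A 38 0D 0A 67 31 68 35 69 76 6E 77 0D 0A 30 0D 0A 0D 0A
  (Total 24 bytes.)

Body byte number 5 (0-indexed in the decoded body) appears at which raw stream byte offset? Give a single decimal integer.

Answer: 13

Derivation:
Chunk 1: stream[0..1]='1' size=0x1=1, data at stream[3..4]='n' -> body[0..1], body so far='n'
Chunk 2: stream[6..7]='8' size=0x8=8, data at stream[9..17]='g1h5ivnw' -> body[1..9], body so far='ng1h5ivnw'
Chunk 3: stream[19..20]='0' size=0 (terminator). Final body='ng1h5ivnw' (9 bytes)
Body byte 5 at stream offset 13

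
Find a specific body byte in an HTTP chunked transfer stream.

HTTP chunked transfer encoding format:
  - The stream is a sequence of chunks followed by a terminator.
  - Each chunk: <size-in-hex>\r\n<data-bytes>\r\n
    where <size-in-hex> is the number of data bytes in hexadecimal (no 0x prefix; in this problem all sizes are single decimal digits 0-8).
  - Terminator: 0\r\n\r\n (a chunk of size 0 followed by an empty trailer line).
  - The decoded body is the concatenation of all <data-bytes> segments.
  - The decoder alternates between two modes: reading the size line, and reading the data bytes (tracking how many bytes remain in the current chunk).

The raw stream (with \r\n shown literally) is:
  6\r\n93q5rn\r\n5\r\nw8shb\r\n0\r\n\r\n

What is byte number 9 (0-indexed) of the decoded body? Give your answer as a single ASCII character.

Answer: h

Derivation:
Chunk 1: stream[0..1]='6' size=0x6=6, data at stream[3..9]='93q5rn' -> body[0..6], body so far='93q5rn'
Chunk 2: stream[11..12]='5' size=0x5=5, data at stream[14..19]='w8shb' -> body[6..11], body so far='93q5rnw8shb'
Chunk 3: stream[21..22]='0' size=0 (terminator). Final body='93q5rnw8shb' (11 bytes)
Body byte 9 = 'h'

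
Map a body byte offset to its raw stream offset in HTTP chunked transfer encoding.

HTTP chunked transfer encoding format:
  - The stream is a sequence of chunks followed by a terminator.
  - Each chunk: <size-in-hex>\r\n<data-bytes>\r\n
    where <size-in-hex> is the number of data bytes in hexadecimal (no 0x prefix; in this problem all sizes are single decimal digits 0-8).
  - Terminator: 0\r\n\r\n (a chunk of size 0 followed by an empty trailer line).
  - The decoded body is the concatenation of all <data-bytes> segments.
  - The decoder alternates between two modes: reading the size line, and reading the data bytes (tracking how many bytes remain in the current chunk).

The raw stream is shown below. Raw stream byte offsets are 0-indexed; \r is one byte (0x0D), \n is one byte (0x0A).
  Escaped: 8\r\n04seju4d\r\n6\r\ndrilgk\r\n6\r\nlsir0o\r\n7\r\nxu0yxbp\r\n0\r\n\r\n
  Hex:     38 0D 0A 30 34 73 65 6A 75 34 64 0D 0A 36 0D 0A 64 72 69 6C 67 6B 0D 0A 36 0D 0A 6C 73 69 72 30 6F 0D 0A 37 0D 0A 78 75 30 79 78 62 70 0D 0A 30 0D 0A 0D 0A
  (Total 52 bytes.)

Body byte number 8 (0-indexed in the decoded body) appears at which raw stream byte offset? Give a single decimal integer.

Answer: 16

Derivation:
Chunk 1: stream[0..1]='8' size=0x8=8, data at stream[3..11]='04seju4d' -> body[0..8], body so far='04seju4d'
Chunk 2: stream[13..14]='6' size=0x6=6, data at stream[16..22]='drilgk' -> body[8..14], body so far='04seju4ddrilgk'
Chunk 3: stream[24..25]='6' size=0x6=6, data at stream[27..33]='lsir0o' -> body[14..20], body so far='04seju4ddrilgklsir0o'
Chunk 4: stream[35..36]='7' size=0x7=7, data at stream[38..45]='xu0yxbp' -> body[20..27], body so far='04seju4ddrilgklsir0oxu0yxbp'
Chunk 5: stream[47..48]='0' size=0 (terminator). Final body='04seju4ddrilgklsir0oxu0yxbp' (27 bytes)
Body byte 8 at stream offset 16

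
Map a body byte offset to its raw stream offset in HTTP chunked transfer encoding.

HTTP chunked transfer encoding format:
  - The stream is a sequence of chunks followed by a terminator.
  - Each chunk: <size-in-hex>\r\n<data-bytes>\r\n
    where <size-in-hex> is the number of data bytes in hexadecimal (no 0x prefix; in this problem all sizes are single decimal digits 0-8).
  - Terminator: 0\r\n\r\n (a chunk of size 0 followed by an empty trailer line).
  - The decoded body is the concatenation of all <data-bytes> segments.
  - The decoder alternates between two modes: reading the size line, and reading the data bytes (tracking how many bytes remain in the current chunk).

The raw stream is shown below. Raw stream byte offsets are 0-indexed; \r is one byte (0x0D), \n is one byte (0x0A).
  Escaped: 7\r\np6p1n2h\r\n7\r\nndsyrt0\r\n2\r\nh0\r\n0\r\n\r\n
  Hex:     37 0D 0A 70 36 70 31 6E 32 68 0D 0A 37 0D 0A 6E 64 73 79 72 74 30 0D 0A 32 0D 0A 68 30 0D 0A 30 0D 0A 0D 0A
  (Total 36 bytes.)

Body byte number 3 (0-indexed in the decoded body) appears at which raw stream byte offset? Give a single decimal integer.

Chunk 1: stream[0..1]='7' size=0x7=7, data at stream[3..10]='p6p1n2h' -> body[0..7], body so far='p6p1n2h'
Chunk 2: stream[12..13]='7' size=0x7=7, data at stream[15..22]='ndsyrt0' -> body[7..14], body so far='p6p1n2hndsyrt0'
Chunk 3: stream[24..25]='2' size=0x2=2, data at stream[27..29]='h0' -> body[14..16], body so far='p6p1n2hndsyrt0h0'
Chunk 4: stream[31..32]='0' size=0 (terminator). Final body='p6p1n2hndsyrt0h0' (16 bytes)
Body byte 3 at stream offset 6

Answer: 6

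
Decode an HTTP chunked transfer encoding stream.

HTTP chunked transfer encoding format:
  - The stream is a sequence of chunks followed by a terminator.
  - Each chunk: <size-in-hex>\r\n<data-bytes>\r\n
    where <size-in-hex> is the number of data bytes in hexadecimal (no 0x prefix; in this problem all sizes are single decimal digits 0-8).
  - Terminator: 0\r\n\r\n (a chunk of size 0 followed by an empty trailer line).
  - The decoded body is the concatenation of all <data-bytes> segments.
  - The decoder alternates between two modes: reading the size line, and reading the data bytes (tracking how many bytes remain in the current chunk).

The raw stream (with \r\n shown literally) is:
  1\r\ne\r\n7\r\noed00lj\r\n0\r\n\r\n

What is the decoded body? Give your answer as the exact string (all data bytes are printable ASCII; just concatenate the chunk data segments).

Chunk 1: stream[0..1]='1' size=0x1=1, data at stream[3..4]='e' -> body[0..1], body so far='e'
Chunk 2: stream[6..7]='7' size=0x7=7, data at stream[9..16]='oed00lj' -> body[1..8], body so far='eoed00lj'
Chunk 3: stream[18..19]='0' size=0 (terminator). Final body='eoed00lj' (8 bytes)

Answer: eoed00lj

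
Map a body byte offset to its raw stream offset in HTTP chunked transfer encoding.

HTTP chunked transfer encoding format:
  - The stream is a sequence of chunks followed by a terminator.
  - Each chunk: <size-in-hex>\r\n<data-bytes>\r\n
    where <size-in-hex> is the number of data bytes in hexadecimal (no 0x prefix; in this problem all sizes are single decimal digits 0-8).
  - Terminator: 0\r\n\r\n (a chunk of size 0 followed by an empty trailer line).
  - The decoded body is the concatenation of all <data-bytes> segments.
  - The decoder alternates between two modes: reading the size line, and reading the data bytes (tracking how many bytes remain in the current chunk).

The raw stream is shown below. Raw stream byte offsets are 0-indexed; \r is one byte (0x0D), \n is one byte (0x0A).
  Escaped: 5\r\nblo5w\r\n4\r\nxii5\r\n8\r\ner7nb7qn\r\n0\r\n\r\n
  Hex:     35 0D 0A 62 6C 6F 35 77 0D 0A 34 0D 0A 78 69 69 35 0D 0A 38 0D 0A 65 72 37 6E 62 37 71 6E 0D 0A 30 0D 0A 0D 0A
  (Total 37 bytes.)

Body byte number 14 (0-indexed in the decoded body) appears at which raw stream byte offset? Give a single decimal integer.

Answer: 27

Derivation:
Chunk 1: stream[0..1]='5' size=0x5=5, data at stream[3..8]='blo5w' -> body[0..5], body so far='blo5w'
Chunk 2: stream[10..11]='4' size=0x4=4, data at stream[13..17]='xii5' -> body[5..9], body so far='blo5wxii5'
Chunk 3: stream[19..20]='8' size=0x8=8, data at stream[22..30]='er7nb7qn' -> body[9..17], body so far='blo5wxii5er7nb7qn'
Chunk 4: stream[32..33]='0' size=0 (terminator). Final body='blo5wxii5er7nb7qn' (17 bytes)
Body byte 14 at stream offset 27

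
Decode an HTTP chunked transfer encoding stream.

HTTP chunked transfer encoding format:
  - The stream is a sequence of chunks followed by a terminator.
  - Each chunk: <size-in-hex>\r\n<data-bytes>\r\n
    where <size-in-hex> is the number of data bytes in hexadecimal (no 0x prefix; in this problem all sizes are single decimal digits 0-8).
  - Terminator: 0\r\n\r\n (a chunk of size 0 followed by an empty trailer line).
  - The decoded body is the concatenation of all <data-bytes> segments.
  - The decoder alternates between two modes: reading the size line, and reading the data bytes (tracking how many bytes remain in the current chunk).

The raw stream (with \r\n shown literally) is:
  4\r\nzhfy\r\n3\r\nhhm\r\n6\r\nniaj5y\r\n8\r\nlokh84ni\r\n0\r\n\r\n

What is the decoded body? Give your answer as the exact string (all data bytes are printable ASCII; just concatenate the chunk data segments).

Chunk 1: stream[0..1]='4' size=0x4=4, data at stream[3..7]='zhfy' -> body[0..4], body so far='zhfy'
Chunk 2: stream[9..10]='3' size=0x3=3, data at stream[12..15]='hhm' -> body[4..7], body so far='zhfyhhm'
Chunk 3: stream[17..18]='6' size=0x6=6, data at stream[20..26]='niaj5y' -> body[7..13], body so far='zhfyhhmniaj5y'
Chunk 4: stream[28..29]='8' size=0x8=8, data at stream[31..39]='lokh84ni' -> body[13..21], body so far='zhfyhhmniaj5ylokh84ni'
Chunk 5: stream[41..42]='0' size=0 (terminator). Final body='zhfyhhmniaj5ylokh84ni' (21 bytes)

Answer: zhfyhhmniaj5ylokh84ni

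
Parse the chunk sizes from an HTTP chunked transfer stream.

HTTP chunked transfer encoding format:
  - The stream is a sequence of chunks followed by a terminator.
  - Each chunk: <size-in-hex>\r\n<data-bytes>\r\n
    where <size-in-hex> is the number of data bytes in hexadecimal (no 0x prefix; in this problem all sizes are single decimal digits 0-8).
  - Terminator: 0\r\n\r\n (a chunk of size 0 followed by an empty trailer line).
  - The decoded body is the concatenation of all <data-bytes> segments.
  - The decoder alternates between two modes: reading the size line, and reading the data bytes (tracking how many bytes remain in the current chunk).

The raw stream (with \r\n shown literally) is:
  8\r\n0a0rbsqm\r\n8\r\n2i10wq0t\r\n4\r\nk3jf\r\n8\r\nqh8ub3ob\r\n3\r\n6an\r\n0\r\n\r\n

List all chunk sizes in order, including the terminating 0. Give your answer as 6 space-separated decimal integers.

Answer: 8 8 4 8 3 0

Derivation:
Chunk 1: stream[0..1]='8' size=0x8=8, data at stream[3..11]='0a0rbsqm' -> body[0..8], body so far='0a0rbsqm'
Chunk 2: stream[13..14]='8' size=0x8=8, data at stream[16..24]='2i10wq0t' -> body[8..16], body so far='0a0rbsqm2i10wq0t'
Chunk 3: stream[26..27]='4' size=0x4=4, data at stream[29..33]='k3jf' -> body[16..20], body so far='0a0rbsqm2i10wq0tk3jf'
Chunk 4: stream[35..36]='8' size=0x8=8, data at stream[38..46]='qh8ub3ob' -> body[20..28], body so far='0a0rbsqm2i10wq0tk3jfqh8ub3ob'
Chunk 5: stream[48..49]='3' size=0x3=3, data at stream[51..54]='6an' -> body[28..31], body so far='0a0rbsqm2i10wq0tk3jfqh8ub3ob6an'
Chunk 6: stream[56..57]='0' size=0 (terminator). Final body='0a0rbsqm2i10wq0tk3jfqh8ub3ob6an' (31 bytes)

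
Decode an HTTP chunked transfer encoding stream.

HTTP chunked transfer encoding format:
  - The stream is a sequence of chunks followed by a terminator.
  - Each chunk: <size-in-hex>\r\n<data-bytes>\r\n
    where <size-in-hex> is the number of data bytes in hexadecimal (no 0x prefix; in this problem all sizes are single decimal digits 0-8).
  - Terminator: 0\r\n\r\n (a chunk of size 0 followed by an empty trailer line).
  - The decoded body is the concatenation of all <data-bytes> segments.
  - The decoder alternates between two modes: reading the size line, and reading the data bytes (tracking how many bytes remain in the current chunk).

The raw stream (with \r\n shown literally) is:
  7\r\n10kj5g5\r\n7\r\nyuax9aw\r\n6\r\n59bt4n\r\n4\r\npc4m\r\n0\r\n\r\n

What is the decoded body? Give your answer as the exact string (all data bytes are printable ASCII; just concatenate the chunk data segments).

Chunk 1: stream[0..1]='7' size=0x7=7, data at stream[3..10]='10kj5g5' -> body[0..7], body so far='10kj5g5'
Chunk 2: stream[12..13]='7' size=0x7=7, data at stream[15..22]='yuax9aw' -> body[7..14], body so far='10kj5g5yuax9aw'
Chunk 3: stream[24..25]='6' size=0x6=6, data at stream[27..33]='59bt4n' -> body[14..20], body so far='10kj5g5yuax9aw59bt4n'
Chunk 4: stream[35..36]='4' size=0x4=4, data at stream[38..42]='pc4m' -> body[20..24], body so far='10kj5g5yuax9aw59bt4npc4m'
Chunk 5: stream[44..45]='0' size=0 (terminator). Final body='10kj5g5yuax9aw59bt4npc4m' (24 bytes)

Answer: 10kj5g5yuax9aw59bt4npc4m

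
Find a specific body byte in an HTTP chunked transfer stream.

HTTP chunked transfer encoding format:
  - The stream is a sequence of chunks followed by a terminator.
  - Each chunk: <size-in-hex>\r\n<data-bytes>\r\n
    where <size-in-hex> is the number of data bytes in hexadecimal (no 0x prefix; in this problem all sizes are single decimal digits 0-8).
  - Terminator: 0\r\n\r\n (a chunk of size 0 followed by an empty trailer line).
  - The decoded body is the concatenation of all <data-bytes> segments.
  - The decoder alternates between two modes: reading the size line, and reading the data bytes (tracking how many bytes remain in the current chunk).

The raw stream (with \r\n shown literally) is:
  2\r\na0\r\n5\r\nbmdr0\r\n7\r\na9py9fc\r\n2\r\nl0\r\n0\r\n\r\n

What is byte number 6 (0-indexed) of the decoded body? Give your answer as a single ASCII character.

Chunk 1: stream[0..1]='2' size=0x2=2, data at stream[3..5]='a0' -> body[0..2], body so far='a0'
Chunk 2: stream[7..8]='5' size=0x5=5, data at stream[10..15]='bmdr0' -> body[2..7], body so far='a0bmdr0'
Chunk 3: stream[17..18]='7' size=0x7=7, data at stream[20..27]='a9py9fc' -> body[7..14], body so far='a0bmdr0a9py9fc'
Chunk 4: stream[29..30]='2' size=0x2=2, data at stream[32..34]='l0' -> body[14..16], body so far='a0bmdr0a9py9fcl0'
Chunk 5: stream[36..37]='0' size=0 (terminator). Final body='a0bmdr0a9py9fcl0' (16 bytes)
Body byte 6 = '0'

Answer: 0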